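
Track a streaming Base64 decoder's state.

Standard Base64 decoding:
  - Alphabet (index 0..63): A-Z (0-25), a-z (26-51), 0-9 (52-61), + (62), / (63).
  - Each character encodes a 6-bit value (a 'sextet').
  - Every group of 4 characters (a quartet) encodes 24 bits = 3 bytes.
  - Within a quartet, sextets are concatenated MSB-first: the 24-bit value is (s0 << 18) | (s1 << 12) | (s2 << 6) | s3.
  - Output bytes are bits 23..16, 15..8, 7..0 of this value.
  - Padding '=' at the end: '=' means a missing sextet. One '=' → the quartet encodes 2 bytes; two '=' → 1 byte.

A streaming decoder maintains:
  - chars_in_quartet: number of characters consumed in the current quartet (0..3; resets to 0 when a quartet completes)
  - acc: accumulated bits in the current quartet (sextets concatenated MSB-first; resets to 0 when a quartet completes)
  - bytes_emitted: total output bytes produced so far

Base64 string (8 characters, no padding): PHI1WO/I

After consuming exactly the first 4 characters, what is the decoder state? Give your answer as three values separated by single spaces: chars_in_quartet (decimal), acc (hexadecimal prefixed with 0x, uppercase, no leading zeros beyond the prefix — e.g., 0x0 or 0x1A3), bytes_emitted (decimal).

After char 0 ('P'=15): chars_in_quartet=1 acc=0xF bytes_emitted=0
After char 1 ('H'=7): chars_in_quartet=2 acc=0x3C7 bytes_emitted=0
After char 2 ('I'=8): chars_in_quartet=3 acc=0xF1C8 bytes_emitted=0
After char 3 ('1'=53): chars_in_quartet=4 acc=0x3C7235 -> emit 3C 72 35, reset; bytes_emitted=3

Answer: 0 0x0 3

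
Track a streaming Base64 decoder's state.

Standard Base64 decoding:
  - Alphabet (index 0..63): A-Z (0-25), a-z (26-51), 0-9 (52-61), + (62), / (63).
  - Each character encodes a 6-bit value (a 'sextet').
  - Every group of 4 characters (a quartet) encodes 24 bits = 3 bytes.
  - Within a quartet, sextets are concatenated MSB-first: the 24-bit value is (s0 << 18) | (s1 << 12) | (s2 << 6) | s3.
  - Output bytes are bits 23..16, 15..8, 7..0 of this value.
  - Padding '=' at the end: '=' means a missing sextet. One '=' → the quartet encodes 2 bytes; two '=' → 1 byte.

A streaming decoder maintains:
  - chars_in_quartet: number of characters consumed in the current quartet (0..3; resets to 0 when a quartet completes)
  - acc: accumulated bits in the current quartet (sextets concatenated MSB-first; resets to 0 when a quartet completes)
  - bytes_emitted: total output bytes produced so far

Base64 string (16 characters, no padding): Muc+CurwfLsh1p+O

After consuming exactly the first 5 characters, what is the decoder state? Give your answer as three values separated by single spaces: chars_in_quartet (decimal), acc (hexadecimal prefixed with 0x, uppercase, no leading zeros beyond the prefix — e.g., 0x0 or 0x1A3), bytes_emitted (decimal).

Answer: 1 0x2 3

Derivation:
After char 0 ('M'=12): chars_in_quartet=1 acc=0xC bytes_emitted=0
After char 1 ('u'=46): chars_in_quartet=2 acc=0x32E bytes_emitted=0
After char 2 ('c'=28): chars_in_quartet=3 acc=0xCB9C bytes_emitted=0
After char 3 ('+'=62): chars_in_quartet=4 acc=0x32E73E -> emit 32 E7 3E, reset; bytes_emitted=3
After char 4 ('C'=2): chars_in_quartet=1 acc=0x2 bytes_emitted=3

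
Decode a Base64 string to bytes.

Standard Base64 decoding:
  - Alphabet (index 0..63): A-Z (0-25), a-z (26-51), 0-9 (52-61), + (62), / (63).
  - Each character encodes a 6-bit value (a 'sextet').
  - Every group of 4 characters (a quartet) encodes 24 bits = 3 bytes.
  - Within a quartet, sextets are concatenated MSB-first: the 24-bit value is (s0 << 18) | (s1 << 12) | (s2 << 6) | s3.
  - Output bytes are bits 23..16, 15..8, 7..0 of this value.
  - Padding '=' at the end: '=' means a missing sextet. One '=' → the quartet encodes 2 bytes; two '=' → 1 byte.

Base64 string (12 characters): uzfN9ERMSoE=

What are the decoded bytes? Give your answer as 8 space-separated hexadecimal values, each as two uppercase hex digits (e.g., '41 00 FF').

After char 0 ('u'=46): chars_in_quartet=1 acc=0x2E bytes_emitted=0
After char 1 ('z'=51): chars_in_quartet=2 acc=0xBB3 bytes_emitted=0
After char 2 ('f'=31): chars_in_quartet=3 acc=0x2ECDF bytes_emitted=0
After char 3 ('N'=13): chars_in_quartet=4 acc=0xBB37CD -> emit BB 37 CD, reset; bytes_emitted=3
After char 4 ('9'=61): chars_in_quartet=1 acc=0x3D bytes_emitted=3
After char 5 ('E'=4): chars_in_quartet=2 acc=0xF44 bytes_emitted=3
After char 6 ('R'=17): chars_in_quartet=3 acc=0x3D111 bytes_emitted=3
After char 7 ('M'=12): chars_in_quartet=4 acc=0xF4444C -> emit F4 44 4C, reset; bytes_emitted=6
After char 8 ('S'=18): chars_in_quartet=1 acc=0x12 bytes_emitted=6
After char 9 ('o'=40): chars_in_quartet=2 acc=0x4A8 bytes_emitted=6
After char 10 ('E'=4): chars_in_quartet=3 acc=0x12A04 bytes_emitted=6
Padding '=': partial quartet acc=0x12A04 -> emit 4A 81; bytes_emitted=8

Answer: BB 37 CD F4 44 4C 4A 81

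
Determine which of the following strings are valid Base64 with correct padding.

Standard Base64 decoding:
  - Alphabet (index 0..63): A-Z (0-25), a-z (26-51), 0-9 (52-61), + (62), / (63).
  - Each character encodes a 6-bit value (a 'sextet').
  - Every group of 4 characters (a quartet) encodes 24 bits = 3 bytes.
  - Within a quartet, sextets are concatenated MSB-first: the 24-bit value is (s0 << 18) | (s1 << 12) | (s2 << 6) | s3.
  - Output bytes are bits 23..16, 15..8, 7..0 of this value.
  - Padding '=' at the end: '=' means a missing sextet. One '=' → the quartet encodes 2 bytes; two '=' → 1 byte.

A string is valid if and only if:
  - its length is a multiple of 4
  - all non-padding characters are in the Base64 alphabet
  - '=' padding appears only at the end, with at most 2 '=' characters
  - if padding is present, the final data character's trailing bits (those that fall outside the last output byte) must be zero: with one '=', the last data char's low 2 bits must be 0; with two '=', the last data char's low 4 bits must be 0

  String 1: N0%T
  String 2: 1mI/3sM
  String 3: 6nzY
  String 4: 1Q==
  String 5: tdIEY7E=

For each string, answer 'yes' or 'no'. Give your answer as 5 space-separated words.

String 1: 'N0%T' → invalid (bad char(s): ['%'])
String 2: '1mI/3sM' → invalid (len=7 not mult of 4)
String 3: '6nzY' → valid
String 4: '1Q==' → valid
String 5: 'tdIEY7E=' → valid

Answer: no no yes yes yes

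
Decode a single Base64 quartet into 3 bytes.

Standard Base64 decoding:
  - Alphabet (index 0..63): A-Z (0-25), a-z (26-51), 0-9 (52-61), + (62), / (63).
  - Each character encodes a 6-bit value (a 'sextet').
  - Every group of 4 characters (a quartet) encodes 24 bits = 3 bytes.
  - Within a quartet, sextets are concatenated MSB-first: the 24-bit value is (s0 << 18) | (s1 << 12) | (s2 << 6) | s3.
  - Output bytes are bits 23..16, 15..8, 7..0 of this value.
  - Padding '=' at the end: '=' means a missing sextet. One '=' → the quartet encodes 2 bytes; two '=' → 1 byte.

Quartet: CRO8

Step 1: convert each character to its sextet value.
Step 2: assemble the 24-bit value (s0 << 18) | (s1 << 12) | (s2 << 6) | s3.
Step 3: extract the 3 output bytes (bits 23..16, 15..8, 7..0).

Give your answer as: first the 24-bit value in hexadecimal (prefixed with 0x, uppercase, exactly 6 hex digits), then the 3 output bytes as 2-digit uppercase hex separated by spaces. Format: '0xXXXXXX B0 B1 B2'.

Answer: 0x0913BC 09 13 BC

Derivation:
Sextets: C=2, R=17, O=14, 8=60
24-bit: (2<<18) | (17<<12) | (14<<6) | 60
      = 0x080000 | 0x011000 | 0x000380 | 0x00003C
      = 0x0913BC
Bytes: (v>>16)&0xFF=09, (v>>8)&0xFF=13, v&0xFF=BC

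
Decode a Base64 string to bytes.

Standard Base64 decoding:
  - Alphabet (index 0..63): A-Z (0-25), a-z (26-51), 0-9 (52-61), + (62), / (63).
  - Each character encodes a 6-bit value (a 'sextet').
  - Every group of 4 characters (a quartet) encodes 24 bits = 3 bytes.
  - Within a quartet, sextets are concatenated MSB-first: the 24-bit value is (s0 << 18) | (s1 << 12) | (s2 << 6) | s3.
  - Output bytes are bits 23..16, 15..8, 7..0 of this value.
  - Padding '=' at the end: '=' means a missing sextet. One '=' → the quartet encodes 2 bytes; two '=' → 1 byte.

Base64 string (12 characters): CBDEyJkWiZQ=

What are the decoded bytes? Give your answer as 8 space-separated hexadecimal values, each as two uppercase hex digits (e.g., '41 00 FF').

After char 0 ('C'=2): chars_in_quartet=1 acc=0x2 bytes_emitted=0
After char 1 ('B'=1): chars_in_quartet=2 acc=0x81 bytes_emitted=0
After char 2 ('D'=3): chars_in_quartet=3 acc=0x2043 bytes_emitted=0
After char 3 ('E'=4): chars_in_quartet=4 acc=0x810C4 -> emit 08 10 C4, reset; bytes_emitted=3
After char 4 ('y'=50): chars_in_quartet=1 acc=0x32 bytes_emitted=3
After char 5 ('J'=9): chars_in_quartet=2 acc=0xC89 bytes_emitted=3
After char 6 ('k'=36): chars_in_quartet=3 acc=0x32264 bytes_emitted=3
After char 7 ('W'=22): chars_in_quartet=4 acc=0xC89916 -> emit C8 99 16, reset; bytes_emitted=6
After char 8 ('i'=34): chars_in_quartet=1 acc=0x22 bytes_emitted=6
After char 9 ('Z'=25): chars_in_quartet=2 acc=0x899 bytes_emitted=6
After char 10 ('Q'=16): chars_in_quartet=3 acc=0x22650 bytes_emitted=6
Padding '=': partial quartet acc=0x22650 -> emit 89 94; bytes_emitted=8

Answer: 08 10 C4 C8 99 16 89 94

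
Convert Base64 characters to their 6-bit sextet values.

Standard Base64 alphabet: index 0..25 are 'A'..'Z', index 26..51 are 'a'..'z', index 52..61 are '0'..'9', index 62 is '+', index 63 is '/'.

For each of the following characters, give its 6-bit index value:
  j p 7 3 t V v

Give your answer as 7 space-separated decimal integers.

Answer: 35 41 59 55 45 21 47

Derivation:
'j': a..z range, 26 + ord('j') − ord('a') = 35
'p': a..z range, 26 + ord('p') − ord('a') = 41
'7': 0..9 range, 52 + ord('7') − ord('0') = 59
'3': 0..9 range, 52 + ord('3') − ord('0') = 55
't': a..z range, 26 + ord('t') − ord('a') = 45
'V': A..Z range, ord('V') − ord('A') = 21
'v': a..z range, 26 + ord('v') − ord('a') = 47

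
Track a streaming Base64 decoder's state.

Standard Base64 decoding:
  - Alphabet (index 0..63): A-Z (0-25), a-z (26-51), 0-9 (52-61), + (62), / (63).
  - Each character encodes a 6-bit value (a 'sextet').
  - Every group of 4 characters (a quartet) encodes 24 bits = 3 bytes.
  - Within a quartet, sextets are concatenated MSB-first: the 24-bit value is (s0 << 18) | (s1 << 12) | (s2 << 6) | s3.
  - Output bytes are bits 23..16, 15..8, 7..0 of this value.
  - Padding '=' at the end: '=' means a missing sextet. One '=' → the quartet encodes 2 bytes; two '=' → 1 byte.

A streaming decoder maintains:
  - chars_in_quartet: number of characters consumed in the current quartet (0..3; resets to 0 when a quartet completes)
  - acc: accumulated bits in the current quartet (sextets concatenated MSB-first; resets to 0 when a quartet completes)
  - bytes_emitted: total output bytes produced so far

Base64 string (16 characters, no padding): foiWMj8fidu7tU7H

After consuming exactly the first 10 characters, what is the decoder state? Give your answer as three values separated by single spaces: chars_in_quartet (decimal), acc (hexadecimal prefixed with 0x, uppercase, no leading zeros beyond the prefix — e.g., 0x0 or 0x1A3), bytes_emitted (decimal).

After char 0 ('f'=31): chars_in_quartet=1 acc=0x1F bytes_emitted=0
After char 1 ('o'=40): chars_in_quartet=2 acc=0x7E8 bytes_emitted=0
After char 2 ('i'=34): chars_in_quartet=3 acc=0x1FA22 bytes_emitted=0
After char 3 ('W'=22): chars_in_quartet=4 acc=0x7E8896 -> emit 7E 88 96, reset; bytes_emitted=3
After char 4 ('M'=12): chars_in_quartet=1 acc=0xC bytes_emitted=3
After char 5 ('j'=35): chars_in_quartet=2 acc=0x323 bytes_emitted=3
After char 6 ('8'=60): chars_in_quartet=3 acc=0xC8FC bytes_emitted=3
After char 7 ('f'=31): chars_in_quartet=4 acc=0x323F1F -> emit 32 3F 1F, reset; bytes_emitted=6
After char 8 ('i'=34): chars_in_quartet=1 acc=0x22 bytes_emitted=6
After char 9 ('d'=29): chars_in_quartet=2 acc=0x89D bytes_emitted=6

Answer: 2 0x89D 6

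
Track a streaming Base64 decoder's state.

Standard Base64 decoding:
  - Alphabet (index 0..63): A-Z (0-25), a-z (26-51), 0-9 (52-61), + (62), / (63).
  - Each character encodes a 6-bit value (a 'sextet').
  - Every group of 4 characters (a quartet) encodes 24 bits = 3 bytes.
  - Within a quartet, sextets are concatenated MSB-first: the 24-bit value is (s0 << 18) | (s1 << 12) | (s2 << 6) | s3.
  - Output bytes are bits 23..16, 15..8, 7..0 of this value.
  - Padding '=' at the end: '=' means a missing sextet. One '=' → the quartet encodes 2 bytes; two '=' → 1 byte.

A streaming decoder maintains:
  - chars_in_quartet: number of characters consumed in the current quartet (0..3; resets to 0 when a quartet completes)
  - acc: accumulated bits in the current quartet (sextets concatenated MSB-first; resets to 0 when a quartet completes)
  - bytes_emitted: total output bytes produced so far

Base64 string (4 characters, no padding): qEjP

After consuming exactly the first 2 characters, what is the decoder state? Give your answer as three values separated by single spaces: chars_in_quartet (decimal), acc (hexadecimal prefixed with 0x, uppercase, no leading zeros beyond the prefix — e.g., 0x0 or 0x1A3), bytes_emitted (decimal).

After char 0 ('q'=42): chars_in_quartet=1 acc=0x2A bytes_emitted=0
After char 1 ('E'=4): chars_in_quartet=2 acc=0xA84 bytes_emitted=0

Answer: 2 0xA84 0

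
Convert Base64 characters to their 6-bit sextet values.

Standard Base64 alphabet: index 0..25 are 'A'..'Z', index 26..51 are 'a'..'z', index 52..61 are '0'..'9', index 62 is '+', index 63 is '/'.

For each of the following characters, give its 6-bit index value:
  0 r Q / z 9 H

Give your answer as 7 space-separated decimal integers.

Answer: 52 43 16 63 51 61 7

Derivation:
'0': 0..9 range, 52 + ord('0') − ord('0') = 52
'r': a..z range, 26 + ord('r') − ord('a') = 43
'Q': A..Z range, ord('Q') − ord('A') = 16
'/': index 63
'z': a..z range, 26 + ord('z') − ord('a') = 51
'9': 0..9 range, 52 + ord('9') − ord('0') = 61
'H': A..Z range, ord('H') − ord('A') = 7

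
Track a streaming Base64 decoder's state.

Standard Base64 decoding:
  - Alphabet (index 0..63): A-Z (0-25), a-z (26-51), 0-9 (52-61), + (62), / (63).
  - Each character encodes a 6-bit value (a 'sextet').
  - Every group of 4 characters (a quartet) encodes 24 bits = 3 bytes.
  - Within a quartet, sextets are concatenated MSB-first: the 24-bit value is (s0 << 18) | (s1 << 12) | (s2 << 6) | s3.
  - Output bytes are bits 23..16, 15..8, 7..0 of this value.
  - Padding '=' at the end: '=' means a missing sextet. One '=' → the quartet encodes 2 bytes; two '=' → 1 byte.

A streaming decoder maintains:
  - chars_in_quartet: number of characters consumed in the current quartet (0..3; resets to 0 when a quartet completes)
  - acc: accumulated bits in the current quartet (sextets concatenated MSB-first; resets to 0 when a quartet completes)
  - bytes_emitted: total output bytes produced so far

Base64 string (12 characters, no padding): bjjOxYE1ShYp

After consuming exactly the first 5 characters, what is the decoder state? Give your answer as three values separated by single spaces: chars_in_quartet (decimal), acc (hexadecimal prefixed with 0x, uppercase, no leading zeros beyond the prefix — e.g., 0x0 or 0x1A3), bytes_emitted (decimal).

Answer: 1 0x31 3

Derivation:
After char 0 ('b'=27): chars_in_quartet=1 acc=0x1B bytes_emitted=0
After char 1 ('j'=35): chars_in_quartet=2 acc=0x6E3 bytes_emitted=0
After char 2 ('j'=35): chars_in_quartet=3 acc=0x1B8E3 bytes_emitted=0
After char 3 ('O'=14): chars_in_quartet=4 acc=0x6E38CE -> emit 6E 38 CE, reset; bytes_emitted=3
After char 4 ('x'=49): chars_in_quartet=1 acc=0x31 bytes_emitted=3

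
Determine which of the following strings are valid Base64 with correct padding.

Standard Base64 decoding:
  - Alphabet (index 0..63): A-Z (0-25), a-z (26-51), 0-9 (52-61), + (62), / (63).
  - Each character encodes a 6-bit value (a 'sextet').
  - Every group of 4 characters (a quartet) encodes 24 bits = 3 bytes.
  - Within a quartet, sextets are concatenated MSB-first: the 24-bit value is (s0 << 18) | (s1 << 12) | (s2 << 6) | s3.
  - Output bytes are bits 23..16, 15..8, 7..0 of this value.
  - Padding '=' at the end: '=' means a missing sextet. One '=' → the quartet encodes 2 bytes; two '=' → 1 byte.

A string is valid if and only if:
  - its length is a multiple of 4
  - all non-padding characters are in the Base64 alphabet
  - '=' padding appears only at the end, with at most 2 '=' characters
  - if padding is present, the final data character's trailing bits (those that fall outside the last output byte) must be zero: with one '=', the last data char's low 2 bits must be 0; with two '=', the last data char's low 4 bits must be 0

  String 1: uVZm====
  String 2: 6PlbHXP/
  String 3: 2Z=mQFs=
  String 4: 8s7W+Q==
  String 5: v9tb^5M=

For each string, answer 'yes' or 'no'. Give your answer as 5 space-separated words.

Answer: no yes no yes no

Derivation:
String 1: 'uVZm====' → invalid (4 pad chars (max 2))
String 2: '6PlbHXP/' → valid
String 3: '2Z=mQFs=' → invalid (bad char(s): ['=']; '=' in middle)
String 4: '8s7W+Q==' → valid
String 5: 'v9tb^5M=' → invalid (bad char(s): ['^'])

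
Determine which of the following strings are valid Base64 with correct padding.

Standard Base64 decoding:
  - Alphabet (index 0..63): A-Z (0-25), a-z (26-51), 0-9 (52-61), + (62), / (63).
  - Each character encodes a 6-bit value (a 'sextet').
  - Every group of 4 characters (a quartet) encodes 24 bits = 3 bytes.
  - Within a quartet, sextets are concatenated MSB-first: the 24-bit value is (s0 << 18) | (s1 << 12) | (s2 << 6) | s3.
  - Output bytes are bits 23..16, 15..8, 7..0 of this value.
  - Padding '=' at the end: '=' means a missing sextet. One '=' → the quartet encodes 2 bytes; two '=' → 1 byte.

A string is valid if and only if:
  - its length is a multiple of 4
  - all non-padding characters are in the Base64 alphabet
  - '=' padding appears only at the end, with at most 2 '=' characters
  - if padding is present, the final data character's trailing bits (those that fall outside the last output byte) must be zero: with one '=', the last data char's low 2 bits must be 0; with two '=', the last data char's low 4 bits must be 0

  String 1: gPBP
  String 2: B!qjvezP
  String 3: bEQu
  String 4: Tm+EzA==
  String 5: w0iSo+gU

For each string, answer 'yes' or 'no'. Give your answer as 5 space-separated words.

Answer: yes no yes yes yes

Derivation:
String 1: 'gPBP' → valid
String 2: 'B!qjvezP' → invalid (bad char(s): ['!'])
String 3: 'bEQu' → valid
String 4: 'Tm+EzA==' → valid
String 5: 'w0iSo+gU' → valid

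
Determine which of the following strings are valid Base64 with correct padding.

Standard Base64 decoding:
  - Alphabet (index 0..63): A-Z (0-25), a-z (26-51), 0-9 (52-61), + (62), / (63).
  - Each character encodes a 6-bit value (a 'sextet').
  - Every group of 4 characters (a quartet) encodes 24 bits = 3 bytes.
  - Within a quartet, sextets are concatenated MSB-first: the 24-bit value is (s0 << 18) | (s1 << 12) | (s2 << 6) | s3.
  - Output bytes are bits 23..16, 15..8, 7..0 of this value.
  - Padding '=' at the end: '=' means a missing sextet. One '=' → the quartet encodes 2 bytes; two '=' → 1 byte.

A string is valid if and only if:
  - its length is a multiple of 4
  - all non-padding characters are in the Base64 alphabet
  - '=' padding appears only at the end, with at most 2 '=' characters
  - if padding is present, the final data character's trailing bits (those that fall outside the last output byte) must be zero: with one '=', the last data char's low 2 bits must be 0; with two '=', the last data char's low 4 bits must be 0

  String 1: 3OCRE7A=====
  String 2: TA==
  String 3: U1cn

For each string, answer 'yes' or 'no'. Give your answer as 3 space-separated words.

String 1: '3OCRE7A=====' → invalid (5 pad chars (max 2))
String 2: 'TA==' → valid
String 3: 'U1cn' → valid

Answer: no yes yes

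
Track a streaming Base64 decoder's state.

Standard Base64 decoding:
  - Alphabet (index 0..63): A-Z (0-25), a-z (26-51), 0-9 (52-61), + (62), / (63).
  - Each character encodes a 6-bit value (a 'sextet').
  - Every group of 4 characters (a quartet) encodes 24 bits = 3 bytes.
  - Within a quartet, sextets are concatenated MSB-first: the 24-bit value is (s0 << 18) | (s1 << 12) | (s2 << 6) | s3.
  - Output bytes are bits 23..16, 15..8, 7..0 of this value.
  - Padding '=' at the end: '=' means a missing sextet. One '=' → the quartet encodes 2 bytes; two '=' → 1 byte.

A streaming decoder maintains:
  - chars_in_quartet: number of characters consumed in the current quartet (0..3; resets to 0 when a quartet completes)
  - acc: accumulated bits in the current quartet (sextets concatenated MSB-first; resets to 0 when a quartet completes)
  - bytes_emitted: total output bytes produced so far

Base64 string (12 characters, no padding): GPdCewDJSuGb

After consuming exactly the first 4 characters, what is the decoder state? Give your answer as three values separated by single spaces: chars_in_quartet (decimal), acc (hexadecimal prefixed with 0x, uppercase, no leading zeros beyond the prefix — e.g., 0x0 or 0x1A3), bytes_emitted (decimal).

After char 0 ('G'=6): chars_in_quartet=1 acc=0x6 bytes_emitted=0
After char 1 ('P'=15): chars_in_quartet=2 acc=0x18F bytes_emitted=0
After char 2 ('d'=29): chars_in_quartet=3 acc=0x63DD bytes_emitted=0
After char 3 ('C'=2): chars_in_quartet=4 acc=0x18F742 -> emit 18 F7 42, reset; bytes_emitted=3

Answer: 0 0x0 3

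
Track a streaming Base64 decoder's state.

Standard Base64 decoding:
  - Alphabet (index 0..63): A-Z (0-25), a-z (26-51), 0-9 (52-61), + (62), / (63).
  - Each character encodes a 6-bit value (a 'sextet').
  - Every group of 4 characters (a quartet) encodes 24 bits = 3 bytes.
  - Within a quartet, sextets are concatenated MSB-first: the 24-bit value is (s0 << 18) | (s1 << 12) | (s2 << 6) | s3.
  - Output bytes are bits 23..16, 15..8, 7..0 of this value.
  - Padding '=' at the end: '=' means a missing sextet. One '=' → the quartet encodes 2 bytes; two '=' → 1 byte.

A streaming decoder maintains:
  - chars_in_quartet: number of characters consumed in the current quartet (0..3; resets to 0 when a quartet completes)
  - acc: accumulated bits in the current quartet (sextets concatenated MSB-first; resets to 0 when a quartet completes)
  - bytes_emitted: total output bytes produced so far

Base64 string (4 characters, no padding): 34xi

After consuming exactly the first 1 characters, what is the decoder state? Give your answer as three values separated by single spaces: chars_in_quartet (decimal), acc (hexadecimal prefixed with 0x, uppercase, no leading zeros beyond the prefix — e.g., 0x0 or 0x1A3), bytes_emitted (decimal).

Answer: 1 0x37 0

Derivation:
After char 0 ('3'=55): chars_in_quartet=1 acc=0x37 bytes_emitted=0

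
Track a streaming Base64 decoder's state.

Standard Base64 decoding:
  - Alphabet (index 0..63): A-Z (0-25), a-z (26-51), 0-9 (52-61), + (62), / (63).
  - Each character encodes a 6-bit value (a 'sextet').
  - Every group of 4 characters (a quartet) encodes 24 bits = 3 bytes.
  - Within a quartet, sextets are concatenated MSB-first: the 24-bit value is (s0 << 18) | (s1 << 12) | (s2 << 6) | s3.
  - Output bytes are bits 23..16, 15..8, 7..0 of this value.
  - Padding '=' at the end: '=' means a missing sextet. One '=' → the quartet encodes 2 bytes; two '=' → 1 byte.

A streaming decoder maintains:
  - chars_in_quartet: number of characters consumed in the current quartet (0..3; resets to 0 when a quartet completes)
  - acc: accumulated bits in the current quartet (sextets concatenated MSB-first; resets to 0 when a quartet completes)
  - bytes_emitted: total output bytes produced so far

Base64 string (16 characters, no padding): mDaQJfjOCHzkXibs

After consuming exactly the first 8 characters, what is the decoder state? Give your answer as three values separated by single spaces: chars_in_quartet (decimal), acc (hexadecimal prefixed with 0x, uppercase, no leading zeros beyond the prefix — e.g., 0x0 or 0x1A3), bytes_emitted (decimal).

Answer: 0 0x0 6

Derivation:
After char 0 ('m'=38): chars_in_quartet=1 acc=0x26 bytes_emitted=0
After char 1 ('D'=3): chars_in_quartet=2 acc=0x983 bytes_emitted=0
After char 2 ('a'=26): chars_in_quartet=3 acc=0x260DA bytes_emitted=0
After char 3 ('Q'=16): chars_in_quartet=4 acc=0x983690 -> emit 98 36 90, reset; bytes_emitted=3
After char 4 ('J'=9): chars_in_quartet=1 acc=0x9 bytes_emitted=3
After char 5 ('f'=31): chars_in_quartet=2 acc=0x25F bytes_emitted=3
After char 6 ('j'=35): chars_in_quartet=3 acc=0x97E3 bytes_emitted=3
After char 7 ('O'=14): chars_in_quartet=4 acc=0x25F8CE -> emit 25 F8 CE, reset; bytes_emitted=6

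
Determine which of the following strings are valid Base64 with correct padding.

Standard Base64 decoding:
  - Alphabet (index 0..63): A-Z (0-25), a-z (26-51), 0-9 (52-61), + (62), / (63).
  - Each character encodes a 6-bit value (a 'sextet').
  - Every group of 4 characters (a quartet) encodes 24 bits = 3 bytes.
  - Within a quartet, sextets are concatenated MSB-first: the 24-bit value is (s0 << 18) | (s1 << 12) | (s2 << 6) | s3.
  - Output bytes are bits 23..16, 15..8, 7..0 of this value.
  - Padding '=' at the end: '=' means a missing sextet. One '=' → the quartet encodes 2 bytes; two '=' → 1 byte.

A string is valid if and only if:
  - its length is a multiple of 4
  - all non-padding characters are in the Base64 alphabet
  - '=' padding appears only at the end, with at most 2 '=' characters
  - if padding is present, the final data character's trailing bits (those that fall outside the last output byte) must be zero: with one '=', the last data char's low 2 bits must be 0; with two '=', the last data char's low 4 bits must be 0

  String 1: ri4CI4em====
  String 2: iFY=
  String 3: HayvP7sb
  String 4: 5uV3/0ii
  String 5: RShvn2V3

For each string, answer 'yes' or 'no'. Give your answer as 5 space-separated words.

String 1: 'ri4CI4em====' → invalid (4 pad chars (max 2))
String 2: 'iFY=' → valid
String 3: 'HayvP7sb' → valid
String 4: '5uV3/0ii' → valid
String 5: 'RShvn2V3' → valid

Answer: no yes yes yes yes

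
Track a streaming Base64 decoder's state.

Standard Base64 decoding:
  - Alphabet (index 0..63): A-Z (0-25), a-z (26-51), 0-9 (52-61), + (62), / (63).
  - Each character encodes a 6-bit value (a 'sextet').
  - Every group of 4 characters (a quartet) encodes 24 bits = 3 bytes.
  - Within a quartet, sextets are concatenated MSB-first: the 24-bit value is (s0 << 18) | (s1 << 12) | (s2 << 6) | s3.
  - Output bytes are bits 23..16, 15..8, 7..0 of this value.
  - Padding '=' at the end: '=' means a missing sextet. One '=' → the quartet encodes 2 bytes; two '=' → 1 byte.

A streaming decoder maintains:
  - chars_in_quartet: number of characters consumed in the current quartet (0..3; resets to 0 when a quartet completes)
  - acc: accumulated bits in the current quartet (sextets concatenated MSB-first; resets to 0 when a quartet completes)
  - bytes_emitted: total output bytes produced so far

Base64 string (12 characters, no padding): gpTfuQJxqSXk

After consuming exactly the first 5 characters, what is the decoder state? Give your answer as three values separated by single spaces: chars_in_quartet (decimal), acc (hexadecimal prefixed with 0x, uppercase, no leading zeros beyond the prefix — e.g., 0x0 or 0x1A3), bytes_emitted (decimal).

Answer: 1 0x2E 3

Derivation:
After char 0 ('g'=32): chars_in_quartet=1 acc=0x20 bytes_emitted=0
After char 1 ('p'=41): chars_in_quartet=2 acc=0x829 bytes_emitted=0
After char 2 ('T'=19): chars_in_quartet=3 acc=0x20A53 bytes_emitted=0
After char 3 ('f'=31): chars_in_quartet=4 acc=0x8294DF -> emit 82 94 DF, reset; bytes_emitted=3
After char 4 ('u'=46): chars_in_quartet=1 acc=0x2E bytes_emitted=3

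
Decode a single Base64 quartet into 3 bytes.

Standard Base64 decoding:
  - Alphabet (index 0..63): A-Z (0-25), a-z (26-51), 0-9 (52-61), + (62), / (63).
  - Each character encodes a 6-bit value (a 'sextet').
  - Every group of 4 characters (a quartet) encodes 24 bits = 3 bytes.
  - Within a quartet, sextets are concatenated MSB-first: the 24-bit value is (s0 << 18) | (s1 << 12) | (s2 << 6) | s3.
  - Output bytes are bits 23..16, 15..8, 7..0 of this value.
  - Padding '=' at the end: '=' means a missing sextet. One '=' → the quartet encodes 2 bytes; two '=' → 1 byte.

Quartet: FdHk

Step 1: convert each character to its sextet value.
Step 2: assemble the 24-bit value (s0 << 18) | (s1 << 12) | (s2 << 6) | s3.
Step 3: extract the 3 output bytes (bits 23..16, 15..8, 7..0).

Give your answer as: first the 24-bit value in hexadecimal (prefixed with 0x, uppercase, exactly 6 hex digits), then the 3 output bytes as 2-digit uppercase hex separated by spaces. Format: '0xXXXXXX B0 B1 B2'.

Answer: 0x15D1E4 15 D1 E4

Derivation:
Sextets: F=5, d=29, H=7, k=36
24-bit: (5<<18) | (29<<12) | (7<<6) | 36
      = 0x140000 | 0x01D000 | 0x0001C0 | 0x000024
      = 0x15D1E4
Bytes: (v>>16)&0xFF=15, (v>>8)&0xFF=D1, v&0xFF=E4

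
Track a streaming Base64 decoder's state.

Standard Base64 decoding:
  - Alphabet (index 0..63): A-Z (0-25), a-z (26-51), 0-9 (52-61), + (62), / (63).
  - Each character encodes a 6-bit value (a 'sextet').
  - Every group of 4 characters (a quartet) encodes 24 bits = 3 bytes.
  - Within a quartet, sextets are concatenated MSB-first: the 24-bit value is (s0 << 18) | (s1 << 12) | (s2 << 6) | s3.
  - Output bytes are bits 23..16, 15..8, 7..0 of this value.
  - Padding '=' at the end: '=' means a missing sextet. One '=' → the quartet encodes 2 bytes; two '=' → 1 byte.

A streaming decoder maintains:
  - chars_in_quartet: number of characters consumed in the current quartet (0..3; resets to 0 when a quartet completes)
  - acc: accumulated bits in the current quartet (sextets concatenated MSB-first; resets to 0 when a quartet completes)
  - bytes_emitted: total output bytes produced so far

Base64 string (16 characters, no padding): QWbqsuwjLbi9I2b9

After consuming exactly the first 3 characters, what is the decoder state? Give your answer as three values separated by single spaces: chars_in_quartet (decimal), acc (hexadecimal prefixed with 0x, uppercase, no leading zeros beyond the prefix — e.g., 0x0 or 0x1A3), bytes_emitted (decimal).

Answer: 3 0x1059B 0

Derivation:
After char 0 ('Q'=16): chars_in_quartet=1 acc=0x10 bytes_emitted=0
After char 1 ('W'=22): chars_in_quartet=2 acc=0x416 bytes_emitted=0
After char 2 ('b'=27): chars_in_quartet=3 acc=0x1059B bytes_emitted=0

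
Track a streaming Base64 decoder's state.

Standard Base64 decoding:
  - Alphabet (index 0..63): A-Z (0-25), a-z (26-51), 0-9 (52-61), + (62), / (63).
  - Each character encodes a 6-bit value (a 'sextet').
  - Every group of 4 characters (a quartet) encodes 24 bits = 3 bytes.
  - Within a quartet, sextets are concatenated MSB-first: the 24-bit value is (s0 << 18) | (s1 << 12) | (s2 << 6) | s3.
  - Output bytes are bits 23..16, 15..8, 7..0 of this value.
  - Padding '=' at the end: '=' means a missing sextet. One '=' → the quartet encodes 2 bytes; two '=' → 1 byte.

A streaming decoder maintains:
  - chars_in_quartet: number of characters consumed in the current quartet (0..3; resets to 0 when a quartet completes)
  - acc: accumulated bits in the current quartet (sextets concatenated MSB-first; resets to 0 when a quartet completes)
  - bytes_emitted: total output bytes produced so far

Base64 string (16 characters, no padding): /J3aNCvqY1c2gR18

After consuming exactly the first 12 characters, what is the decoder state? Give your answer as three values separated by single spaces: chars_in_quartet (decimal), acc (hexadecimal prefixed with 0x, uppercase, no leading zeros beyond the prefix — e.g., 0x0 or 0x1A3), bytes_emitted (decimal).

Answer: 0 0x0 9

Derivation:
After char 0 ('/'=63): chars_in_quartet=1 acc=0x3F bytes_emitted=0
After char 1 ('J'=9): chars_in_quartet=2 acc=0xFC9 bytes_emitted=0
After char 2 ('3'=55): chars_in_quartet=3 acc=0x3F277 bytes_emitted=0
After char 3 ('a'=26): chars_in_quartet=4 acc=0xFC9DDA -> emit FC 9D DA, reset; bytes_emitted=3
After char 4 ('N'=13): chars_in_quartet=1 acc=0xD bytes_emitted=3
After char 5 ('C'=2): chars_in_quartet=2 acc=0x342 bytes_emitted=3
After char 6 ('v'=47): chars_in_quartet=3 acc=0xD0AF bytes_emitted=3
After char 7 ('q'=42): chars_in_quartet=4 acc=0x342BEA -> emit 34 2B EA, reset; bytes_emitted=6
After char 8 ('Y'=24): chars_in_quartet=1 acc=0x18 bytes_emitted=6
After char 9 ('1'=53): chars_in_quartet=2 acc=0x635 bytes_emitted=6
After char 10 ('c'=28): chars_in_quartet=3 acc=0x18D5C bytes_emitted=6
After char 11 ('2'=54): chars_in_quartet=4 acc=0x635736 -> emit 63 57 36, reset; bytes_emitted=9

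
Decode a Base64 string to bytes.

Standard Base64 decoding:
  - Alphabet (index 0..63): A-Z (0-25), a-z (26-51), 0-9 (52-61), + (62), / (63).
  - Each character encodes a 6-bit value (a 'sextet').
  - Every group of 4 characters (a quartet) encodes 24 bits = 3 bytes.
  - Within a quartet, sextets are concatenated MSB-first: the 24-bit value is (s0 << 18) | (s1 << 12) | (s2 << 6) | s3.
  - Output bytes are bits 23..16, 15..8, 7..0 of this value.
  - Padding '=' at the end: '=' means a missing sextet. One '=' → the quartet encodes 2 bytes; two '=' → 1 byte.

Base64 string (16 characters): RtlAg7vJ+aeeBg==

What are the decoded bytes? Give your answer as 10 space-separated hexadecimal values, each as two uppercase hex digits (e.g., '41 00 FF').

After char 0 ('R'=17): chars_in_quartet=1 acc=0x11 bytes_emitted=0
After char 1 ('t'=45): chars_in_quartet=2 acc=0x46D bytes_emitted=0
After char 2 ('l'=37): chars_in_quartet=3 acc=0x11B65 bytes_emitted=0
After char 3 ('A'=0): chars_in_quartet=4 acc=0x46D940 -> emit 46 D9 40, reset; bytes_emitted=3
After char 4 ('g'=32): chars_in_quartet=1 acc=0x20 bytes_emitted=3
After char 5 ('7'=59): chars_in_quartet=2 acc=0x83B bytes_emitted=3
After char 6 ('v'=47): chars_in_quartet=3 acc=0x20EEF bytes_emitted=3
After char 7 ('J'=9): chars_in_quartet=4 acc=0x83BBC9 -> emit 83 BB C9, reset; bytes_emitted=6
After char 8 ('+'=62): chars_in_quartet=1 acc=0x3E bytes_emitted=6
After char 9 ('a'=26): chars_in_quartet=2 acc=0xF9A bytes_emitted=6
After char 10 ('e'=30): chars_in_quartet=3 acc=0x3E69E bytes_emitted=6
After char 11 ('e'=30): chars_in_quartet=4 acc=0xF9A79E -> emit F9 A7 9E, reset; bytes_emitted=9
After char 12 ('B'=1): chars_in_quartet=1 acc=0x1 bytes_emitted=9
After char 13 ('g'=32): chars_in_quartet=2 acc=0x60 bytes_emitted=9
Padding '==': partial quartet acc=0x60 -> emit 06; bytes_emitted=10

Answer: 46 D9 40 83 BB C9 F9 A7 9E 06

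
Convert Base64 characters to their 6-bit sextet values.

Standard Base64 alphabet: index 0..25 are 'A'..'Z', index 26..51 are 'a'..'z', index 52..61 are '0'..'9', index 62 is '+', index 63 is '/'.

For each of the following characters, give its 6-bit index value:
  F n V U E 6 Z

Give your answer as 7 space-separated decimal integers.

Answer: 5 39 21 20 4 58 25

Derivation:
'F': A..Z range, ord('F') − ord('A') = 5
'n': a..z range, 26 + ord('n') − ord('a') = 39
'V': A..Z range, ord('V') − ord('A') = 21
'U': A..Z range, ord('U') − ord('A') = 20
'E': A..Z range, ord('E') − ord('A') = 4
'6': 0..9 range, 52 + ord('6') − ord('0') = 58
'Z': A..Z range, ord('Z') − ord('A') = 25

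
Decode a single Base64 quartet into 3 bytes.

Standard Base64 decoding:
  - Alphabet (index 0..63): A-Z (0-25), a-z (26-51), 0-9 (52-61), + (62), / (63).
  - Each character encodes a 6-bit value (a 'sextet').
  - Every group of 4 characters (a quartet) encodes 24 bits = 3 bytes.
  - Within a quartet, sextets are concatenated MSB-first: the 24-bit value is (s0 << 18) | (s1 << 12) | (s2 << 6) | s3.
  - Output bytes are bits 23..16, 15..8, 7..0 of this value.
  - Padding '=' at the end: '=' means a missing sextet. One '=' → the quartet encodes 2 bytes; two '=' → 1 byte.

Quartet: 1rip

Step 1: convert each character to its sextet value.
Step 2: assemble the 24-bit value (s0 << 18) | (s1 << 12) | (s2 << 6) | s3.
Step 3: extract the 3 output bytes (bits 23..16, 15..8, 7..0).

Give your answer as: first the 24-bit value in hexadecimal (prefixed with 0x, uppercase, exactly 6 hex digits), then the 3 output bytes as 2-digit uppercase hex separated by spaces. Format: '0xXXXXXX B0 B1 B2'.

Sextets: 1=53, r=43, i=34, p=41
24-bit: (53<<18) | (43<<12) | (34<<6) | 41
      = 0xD40000 | 0x02B000 | 0x000880 | 0x000029
      = 0xD6B8A9
Bytes: (v>>16)&0xFF=D6, (v>>8)&0xFF=B8, v&0xFF=A9

Answer: 0xD6B8A9 D6 B8 A9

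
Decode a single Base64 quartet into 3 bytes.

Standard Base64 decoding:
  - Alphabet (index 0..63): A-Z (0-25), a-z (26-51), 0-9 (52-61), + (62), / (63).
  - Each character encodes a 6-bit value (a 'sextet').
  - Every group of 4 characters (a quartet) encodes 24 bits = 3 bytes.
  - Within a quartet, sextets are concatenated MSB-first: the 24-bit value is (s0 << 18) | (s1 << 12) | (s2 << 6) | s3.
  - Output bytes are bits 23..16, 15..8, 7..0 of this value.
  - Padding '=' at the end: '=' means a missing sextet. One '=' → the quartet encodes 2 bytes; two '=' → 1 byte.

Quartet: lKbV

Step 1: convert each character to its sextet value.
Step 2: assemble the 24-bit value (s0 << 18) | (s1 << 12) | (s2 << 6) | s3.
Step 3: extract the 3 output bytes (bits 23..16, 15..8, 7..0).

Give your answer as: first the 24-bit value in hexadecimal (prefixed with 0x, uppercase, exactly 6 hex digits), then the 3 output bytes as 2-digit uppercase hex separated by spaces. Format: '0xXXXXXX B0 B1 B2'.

Answer: 0x94A6D5 94 A6 D5

Derivation:
Sextets: l=37, K=10, b=27, V=21
24-bit: (37<<18) | (10<<12) | (27<<6) | 21
      = 0x940000 | 0x00A000 | 0x0006C0 | 0x000015
      = 0x94A6D5
Bytes: (v>>16)&0xFF=94, (v>>8)&0xFF=A6, v&0xFF=D5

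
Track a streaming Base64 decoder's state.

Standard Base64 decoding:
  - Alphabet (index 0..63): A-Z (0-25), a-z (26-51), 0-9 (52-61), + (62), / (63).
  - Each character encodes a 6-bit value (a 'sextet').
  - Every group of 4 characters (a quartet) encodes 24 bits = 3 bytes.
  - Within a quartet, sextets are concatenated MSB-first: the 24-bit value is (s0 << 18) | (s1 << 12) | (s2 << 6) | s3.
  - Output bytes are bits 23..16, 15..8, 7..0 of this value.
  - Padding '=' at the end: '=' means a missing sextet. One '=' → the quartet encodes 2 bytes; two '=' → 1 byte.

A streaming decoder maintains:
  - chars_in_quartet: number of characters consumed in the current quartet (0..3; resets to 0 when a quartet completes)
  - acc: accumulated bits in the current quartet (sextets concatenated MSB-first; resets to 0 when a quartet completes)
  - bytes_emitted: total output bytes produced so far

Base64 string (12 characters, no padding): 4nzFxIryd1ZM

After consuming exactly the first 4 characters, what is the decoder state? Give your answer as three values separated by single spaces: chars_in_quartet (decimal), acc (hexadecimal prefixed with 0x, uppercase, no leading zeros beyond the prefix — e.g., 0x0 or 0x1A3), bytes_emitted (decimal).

Answer: 0 0x0 3

Derivation:
After char 0 ('4'=56): chars_in_quartet=1 acc=0x38 bytes_emitted=0
After char 1 ('n'=39): chars_in_quartet=2 acc=0xE27 bytes_emitted=0
After char 2 ('z'=51): chars_in_quartet=3 acc=0x389F3 bytes_emitted=0
After char 3 ('F'=5): chars_in_quartet=4 acc=0xE27CC5 -> emit E2 7C C5, reset; bytes_emitted=3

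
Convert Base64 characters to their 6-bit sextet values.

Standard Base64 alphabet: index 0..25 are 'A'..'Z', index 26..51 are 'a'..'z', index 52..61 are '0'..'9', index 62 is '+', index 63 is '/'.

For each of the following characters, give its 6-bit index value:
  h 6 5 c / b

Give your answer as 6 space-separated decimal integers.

Answer: 33 58 57 28 63 27

Derivation:
'h': a..z range, 26 + ord('h') − ord('a') = 33
'6': 0..9 range, 52 + ord('6') − ord('0') = 58
'5': 0..9 range, 52 + ord('5') − ord('0') = 57
'c': a..z range, 26 + ord('c') − ord('a') = 28
'/': index 63
'b': a..z range, 26 + ord('b') − ord('a') = 27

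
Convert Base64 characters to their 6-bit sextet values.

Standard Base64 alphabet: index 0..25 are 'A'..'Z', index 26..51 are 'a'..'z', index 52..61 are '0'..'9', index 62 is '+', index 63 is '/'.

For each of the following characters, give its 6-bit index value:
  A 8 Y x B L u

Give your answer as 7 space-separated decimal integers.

'A': A..Z range, ord('A') − ord('A') = 0
'8': 0..9 range, 52 + ord('8') − ord('0') = 60
'Y': A..Z range, ord('Y') − ord('A') = 24
'x': a..z range, 26 + ord('x') − ord('a') = 49
'B': A..Z range, ord('B') − ord('A') = 1
'L': A..Z range, ord('L') − ord('A') = 11
'u': a..z range, 26 + ord('u') − ord('a') = 46

Answer: 0 60 24 49 1 11 46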